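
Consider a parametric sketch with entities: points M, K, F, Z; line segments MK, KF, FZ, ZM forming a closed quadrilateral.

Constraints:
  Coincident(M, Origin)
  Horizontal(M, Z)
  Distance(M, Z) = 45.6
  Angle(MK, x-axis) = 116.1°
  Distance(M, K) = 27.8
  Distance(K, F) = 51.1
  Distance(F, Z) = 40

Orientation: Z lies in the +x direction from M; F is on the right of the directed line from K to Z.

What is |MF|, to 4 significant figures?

23.31

Checks: |KF| = 51.10 ✓; |FZ| = 40.00 ✓.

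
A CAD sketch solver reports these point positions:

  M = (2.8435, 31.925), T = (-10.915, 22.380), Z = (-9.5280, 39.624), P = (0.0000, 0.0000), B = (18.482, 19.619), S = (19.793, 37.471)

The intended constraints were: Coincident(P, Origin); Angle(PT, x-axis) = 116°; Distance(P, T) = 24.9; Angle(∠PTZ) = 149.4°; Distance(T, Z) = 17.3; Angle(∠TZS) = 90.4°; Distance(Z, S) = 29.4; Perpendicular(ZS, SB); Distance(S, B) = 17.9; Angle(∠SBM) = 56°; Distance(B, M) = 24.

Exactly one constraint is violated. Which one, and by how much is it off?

Distance(B, M) = 24 — off by 4.10.

P = (0.00, 0.00) ✓; PT at 116.0° ✓; |PT| = 24.90 ✓; ∠PTZ = 149.4° ✓; |TZ| = 17.30 ✓; ∠TZS = 90.40° ✓; |ZS| = 29.40 ✓; ∠(ZS, SB) = 90.00° ✓; |SB| = 17.90 ✓; ∠SBM = 56.00° ✓; |BM| = 19.90 ✗.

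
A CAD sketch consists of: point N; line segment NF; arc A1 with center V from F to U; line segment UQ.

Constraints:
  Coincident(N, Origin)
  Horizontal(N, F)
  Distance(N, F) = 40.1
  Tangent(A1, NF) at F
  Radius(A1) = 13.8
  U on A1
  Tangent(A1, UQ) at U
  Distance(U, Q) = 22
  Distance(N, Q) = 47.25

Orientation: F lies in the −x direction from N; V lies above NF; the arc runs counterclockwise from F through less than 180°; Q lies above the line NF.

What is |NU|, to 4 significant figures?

30.58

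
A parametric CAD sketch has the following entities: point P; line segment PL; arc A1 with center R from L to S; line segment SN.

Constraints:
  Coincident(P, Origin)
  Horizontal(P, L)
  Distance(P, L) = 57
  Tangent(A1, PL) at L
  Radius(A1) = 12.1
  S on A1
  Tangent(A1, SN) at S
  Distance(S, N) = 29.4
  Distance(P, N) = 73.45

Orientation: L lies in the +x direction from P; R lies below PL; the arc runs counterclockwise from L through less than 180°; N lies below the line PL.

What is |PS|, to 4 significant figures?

49.28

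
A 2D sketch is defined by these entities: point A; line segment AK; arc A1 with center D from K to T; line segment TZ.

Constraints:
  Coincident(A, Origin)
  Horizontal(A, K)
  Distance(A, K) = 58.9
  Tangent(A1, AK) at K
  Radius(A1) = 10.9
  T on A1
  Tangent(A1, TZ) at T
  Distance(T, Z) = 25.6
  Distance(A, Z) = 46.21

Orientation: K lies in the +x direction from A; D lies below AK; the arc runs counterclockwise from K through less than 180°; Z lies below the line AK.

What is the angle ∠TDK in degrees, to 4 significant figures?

60.66°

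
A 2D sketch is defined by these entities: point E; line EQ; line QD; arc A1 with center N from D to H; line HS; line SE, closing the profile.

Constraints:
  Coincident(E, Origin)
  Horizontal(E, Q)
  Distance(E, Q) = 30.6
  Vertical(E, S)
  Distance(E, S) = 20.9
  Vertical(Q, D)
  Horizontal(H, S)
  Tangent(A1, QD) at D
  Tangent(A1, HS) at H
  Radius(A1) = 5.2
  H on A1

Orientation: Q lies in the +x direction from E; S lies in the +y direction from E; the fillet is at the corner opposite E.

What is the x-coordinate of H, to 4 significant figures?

25.40

E is at the origin; EQ is horizontal with |EQ| = 30.6 and Q on the +x side, so Q = (30.60, 0.000). ES is vertical with |ES| = 20.9 and S on the +y side, so S = (0.000, 20.90). The virtual corner opposite E is at (30.60, 20.90). Since A1 is tangent to QD there, ND ⟂ QD and tangency of A1 to HS means the radius NH is perpendicular to HS, with radius 5.2, so the center N sits 5.2 in from both sides at N = (25.40, 15.70). That places the tangent points at D = (30.60, 15.70) on QD and H = (25.40, 20.90) on HS. So H.x = 25.40.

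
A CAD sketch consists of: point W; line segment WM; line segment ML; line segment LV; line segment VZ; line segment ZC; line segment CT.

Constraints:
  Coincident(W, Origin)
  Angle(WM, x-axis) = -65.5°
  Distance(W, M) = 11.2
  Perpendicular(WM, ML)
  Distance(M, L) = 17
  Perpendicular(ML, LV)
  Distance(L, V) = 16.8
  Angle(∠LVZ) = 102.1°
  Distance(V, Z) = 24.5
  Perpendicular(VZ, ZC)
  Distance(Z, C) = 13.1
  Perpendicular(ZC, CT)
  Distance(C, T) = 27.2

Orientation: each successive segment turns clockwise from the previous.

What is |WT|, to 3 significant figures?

18.6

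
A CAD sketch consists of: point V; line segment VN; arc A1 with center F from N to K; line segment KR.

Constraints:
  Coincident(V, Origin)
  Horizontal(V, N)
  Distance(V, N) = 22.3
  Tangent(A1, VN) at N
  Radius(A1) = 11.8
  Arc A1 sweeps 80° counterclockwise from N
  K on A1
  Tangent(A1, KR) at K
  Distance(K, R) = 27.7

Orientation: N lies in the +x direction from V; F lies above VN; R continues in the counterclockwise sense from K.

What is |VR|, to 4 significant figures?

53.58

On A1, N sits at bearing -90° from F; an 80° counterclockwise sweep puts K at bearing -10°, so K = F + 11.8·(cos -10°, sin -10°) = (33.92, 9.751). Tangency of A1 to KR means the radius FK is perpendicular to KR, so KR runs along (−sin -10°, cos -10°); with |KR| = 27.7, R = (38.73, 37.03). Then |VR| = |R − V| = 53.58.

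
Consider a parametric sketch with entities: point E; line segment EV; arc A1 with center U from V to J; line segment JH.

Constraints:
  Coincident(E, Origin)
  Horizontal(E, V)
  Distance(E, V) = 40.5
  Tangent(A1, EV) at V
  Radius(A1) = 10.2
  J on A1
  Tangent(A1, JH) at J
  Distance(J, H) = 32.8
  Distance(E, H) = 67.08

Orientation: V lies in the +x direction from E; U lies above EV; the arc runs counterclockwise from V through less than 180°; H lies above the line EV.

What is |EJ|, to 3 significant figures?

51.6

E is at the origin; E and V share the same y with |EV| = 40.5 and V on the +x side, so V = (40.5, 0.00). The tangent condition forces UV to be normal to EV, so U = V + (0, 10.2) = (40.5, 10.2). Since UJ ⟂ JH (tangency), |UH| = √(10.2² + 32.8²) = 34.3 regardless of where J sits on A1. So H lies on both circle(E, 67.08) and circle(U, 34.3); the above-EV intersection is H = (51.8, 42.6). J is the foot of the tangent from H: J = (50.7, 9.86).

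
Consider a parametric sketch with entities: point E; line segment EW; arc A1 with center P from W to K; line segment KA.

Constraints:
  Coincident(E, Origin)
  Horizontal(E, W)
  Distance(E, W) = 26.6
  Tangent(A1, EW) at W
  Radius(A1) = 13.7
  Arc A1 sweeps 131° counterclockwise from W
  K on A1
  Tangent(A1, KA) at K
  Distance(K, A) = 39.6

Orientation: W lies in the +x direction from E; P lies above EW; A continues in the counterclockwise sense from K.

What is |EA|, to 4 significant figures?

53.70

On A1, W sits at bearing -90° from P; a 131° counterclockwise sweep puts K at bearing 41°, so K = P + 13.7·(cos 41°, sin 41°) = (36.94, 22.69). Since A1 is tangent to KA there, PK ⟂ KA, so KA runs along (−sin 41°, cos 41°); with |KA| = 39.6, A = (10.96, 52.57). Then |EA| = |A − E| = 53.70.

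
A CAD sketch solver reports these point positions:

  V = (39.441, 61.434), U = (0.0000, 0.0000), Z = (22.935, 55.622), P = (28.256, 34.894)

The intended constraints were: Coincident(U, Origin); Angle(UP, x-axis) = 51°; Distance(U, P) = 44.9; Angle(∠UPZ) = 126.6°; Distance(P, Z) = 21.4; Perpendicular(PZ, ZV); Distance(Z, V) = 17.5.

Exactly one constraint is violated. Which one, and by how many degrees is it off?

Perpendicular(PZ, ZV) — off by 5.00°.

U = (0.00, 0.00) ✓; UP at 51.00° ✓; |UP| = 44.90 ✓; ∠UPZ = 126.6° ✓; |PZ| = 21.40 ✓; ∠(PZ, ZV) = 85.00° ✗; |ZV| = 17.50 ✓.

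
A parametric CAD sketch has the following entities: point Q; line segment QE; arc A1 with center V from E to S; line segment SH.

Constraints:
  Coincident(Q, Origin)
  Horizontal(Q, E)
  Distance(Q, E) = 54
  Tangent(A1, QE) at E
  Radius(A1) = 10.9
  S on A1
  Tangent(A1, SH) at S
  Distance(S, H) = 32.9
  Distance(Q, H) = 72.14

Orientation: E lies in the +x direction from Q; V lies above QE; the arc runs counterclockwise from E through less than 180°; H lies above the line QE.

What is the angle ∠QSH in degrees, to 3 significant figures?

87.0°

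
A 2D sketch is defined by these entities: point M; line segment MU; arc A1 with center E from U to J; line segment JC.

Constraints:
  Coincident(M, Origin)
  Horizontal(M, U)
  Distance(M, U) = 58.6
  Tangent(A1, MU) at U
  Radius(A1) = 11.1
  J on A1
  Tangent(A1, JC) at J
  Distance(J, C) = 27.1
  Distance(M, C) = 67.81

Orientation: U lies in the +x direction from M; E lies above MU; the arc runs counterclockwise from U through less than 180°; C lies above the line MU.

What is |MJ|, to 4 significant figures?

70.22

Checks: M = (0.00, 0.00) ✓; |EJ| = 11.10 ✓; ∠(EJ, JC) = 90.00° ✓; |JC| = 27.10 ✓; |MC| = 67.81 ✓.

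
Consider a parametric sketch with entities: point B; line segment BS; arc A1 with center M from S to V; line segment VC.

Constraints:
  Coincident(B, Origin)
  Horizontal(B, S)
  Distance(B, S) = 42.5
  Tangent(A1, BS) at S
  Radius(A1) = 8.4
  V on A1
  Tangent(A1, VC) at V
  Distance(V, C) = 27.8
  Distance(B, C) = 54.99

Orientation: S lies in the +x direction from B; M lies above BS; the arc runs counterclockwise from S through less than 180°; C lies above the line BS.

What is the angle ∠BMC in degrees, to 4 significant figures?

96.93°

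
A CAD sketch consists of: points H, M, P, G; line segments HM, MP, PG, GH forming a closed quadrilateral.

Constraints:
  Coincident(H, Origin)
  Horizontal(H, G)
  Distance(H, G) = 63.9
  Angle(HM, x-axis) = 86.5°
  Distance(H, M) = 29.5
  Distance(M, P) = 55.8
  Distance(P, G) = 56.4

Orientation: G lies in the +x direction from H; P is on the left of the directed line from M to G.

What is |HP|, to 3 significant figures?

75.3

Checks: |MP| = 55.80 ✓; |PG| = 56.40 ✓.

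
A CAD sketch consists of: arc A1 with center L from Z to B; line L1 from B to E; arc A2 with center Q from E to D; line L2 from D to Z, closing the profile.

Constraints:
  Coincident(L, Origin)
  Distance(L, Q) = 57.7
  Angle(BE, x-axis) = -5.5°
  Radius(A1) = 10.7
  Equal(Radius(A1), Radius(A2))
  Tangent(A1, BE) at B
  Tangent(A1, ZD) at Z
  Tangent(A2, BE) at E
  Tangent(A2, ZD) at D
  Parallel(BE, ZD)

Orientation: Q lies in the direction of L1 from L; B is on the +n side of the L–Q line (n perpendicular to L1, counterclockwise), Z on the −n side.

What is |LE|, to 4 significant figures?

58.68

Tangency of A1 to both parallel lines with radius 10.7 puts B and Z at L ± 10.7·n: B = (1.026, 10.65), Z = (-1.026, -10.65). Equal radii place E and D the same way about Q: E = Q + 10.7·n = (58.46, 5.120), D = Q − 10.7·n = (56.41, -16.18). Then |LE| = |E − L| = 58.68.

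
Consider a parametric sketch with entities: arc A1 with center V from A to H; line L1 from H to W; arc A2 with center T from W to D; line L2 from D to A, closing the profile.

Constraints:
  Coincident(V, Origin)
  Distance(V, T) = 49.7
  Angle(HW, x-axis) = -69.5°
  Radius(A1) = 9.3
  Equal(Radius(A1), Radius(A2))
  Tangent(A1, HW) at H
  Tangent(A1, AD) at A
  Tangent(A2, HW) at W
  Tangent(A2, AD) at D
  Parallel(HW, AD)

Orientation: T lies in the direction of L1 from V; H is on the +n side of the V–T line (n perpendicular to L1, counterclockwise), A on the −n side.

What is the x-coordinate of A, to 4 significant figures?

-8.711

The slot axis is L1's direction at -69.5°, so u = (cos -69.5°, sin -69.5°) = (0.3502, -0.9367) and n = (−sin -69.5°, cos -69.5°) = (0.9367, 0.3502). V is at the origin and T lies 49.7 along u from V, so T = 49.7·u = (17.41, -46.55). Tangency of A1 to both parallel lines with radius 9.3 puts H and A at V ± 9.3·n: H = (8.711, 3.257), A = (-8.711, -3.257). So A.x = -8.711.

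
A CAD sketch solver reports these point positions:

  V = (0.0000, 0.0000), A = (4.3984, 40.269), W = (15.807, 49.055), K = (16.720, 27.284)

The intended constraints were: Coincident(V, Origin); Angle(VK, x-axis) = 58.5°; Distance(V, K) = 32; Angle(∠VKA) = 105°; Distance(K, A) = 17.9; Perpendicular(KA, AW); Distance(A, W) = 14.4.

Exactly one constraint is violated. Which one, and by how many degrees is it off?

Perpendicular(KA, AW) — off by 5.90°.

V = (0.00, 0.00) ✓; VK at 58.50° ✓; |VK| = 32.00 ✓; ∠VKA = 105.0° ✓; |KA| = 17.90 ✓; ∠(KA, AW) = 95.90° ✗; |AW| = 14.40 ✓.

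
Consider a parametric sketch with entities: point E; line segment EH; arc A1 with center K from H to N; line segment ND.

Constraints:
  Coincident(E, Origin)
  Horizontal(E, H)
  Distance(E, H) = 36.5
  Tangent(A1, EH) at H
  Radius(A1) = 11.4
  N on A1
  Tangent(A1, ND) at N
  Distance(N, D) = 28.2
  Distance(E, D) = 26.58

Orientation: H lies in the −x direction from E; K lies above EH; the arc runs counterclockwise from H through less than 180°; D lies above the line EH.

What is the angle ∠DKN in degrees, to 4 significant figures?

67.99°

E is at the origin; E and H share the same y with |EH| = 36.5 and H on the −x side, so H = (-36.50, 0.000). The tangent condition forces KH to be normal to EH, so K = H + (0, 11.4) = (-36.50, 11.40). Since KN ⟂ ND (tangency), |KD| = √(11.4² + 28.2²) = 30.42 regardless of where N sits on A1. So D lies on both circle(E, 26.58) and circle(K, 30.42); the above-EH intersection is D = (-9.252, 24.92). N is the foot of the tangent from D: N = (-27.98, 3.831).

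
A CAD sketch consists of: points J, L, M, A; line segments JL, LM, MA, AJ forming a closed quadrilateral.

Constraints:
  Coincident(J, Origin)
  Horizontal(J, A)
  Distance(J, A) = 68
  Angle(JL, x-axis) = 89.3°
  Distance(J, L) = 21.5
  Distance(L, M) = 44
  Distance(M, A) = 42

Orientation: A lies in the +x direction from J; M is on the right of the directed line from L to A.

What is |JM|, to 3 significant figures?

30.7

J is at the origin; J and A share the same y with |JA| = 68.0 and A in +x, so A = (68.0, 0). JL runs at 89.3° with |JL| = 21.5, so L = (0.263, 21.5). M is determined by |LM| = 44.0 and |MA| = 42.0 together: it lies at the intersection of circle(L, 44.0) and circle(A, 42.0). With |LA| = 71.1, the foot of the radical line on LA is 36.7 from L and the perpendicular offset is √(44.0² − 36.7²) = 24.2. Taking the right-of-LA solution: M = (28.0, -12.7).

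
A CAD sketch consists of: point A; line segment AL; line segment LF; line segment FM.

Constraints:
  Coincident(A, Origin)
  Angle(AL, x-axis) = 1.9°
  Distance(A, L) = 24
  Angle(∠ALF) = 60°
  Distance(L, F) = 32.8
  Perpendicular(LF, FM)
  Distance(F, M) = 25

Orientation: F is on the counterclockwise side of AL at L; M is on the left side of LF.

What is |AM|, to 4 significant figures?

21.22

A is at the origin; AL runs at 1.9° with length 24.0, so L = 24.0·(cos 1.9°, sin 1.9°) = (23.99, 0.7957). ∠ALF = 60.0°, so LF runs at 1.9° + (180° − 60.0°) = 121.9° from the x-axis; with |LF| = 32.8, F = L + 32.8·(cos 121.9°, sin 121.9°) = (6.654, 28.64). The perpendicularity gives FM at right angles to LF; with |FM| = 25.0 on the left of LF, M = F + 25.0·(-0.8490, -0.5284) = (-14.57, 15.43). Then |AM| = |M − A| = 21.22.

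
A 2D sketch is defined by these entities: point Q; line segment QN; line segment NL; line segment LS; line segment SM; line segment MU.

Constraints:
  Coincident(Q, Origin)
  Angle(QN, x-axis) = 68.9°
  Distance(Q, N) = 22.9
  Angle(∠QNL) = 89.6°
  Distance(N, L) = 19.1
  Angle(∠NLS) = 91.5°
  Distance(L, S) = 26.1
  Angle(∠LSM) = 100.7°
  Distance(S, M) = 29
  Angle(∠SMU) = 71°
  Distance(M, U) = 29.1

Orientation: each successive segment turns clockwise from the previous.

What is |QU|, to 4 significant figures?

20.27

Q is at the origin; QN runs at 68.9° with length 22.9, so N = (8.244, 21.36). ∠QNL = 89.6° gives NL at -21.50° from the x-axis; with |NL| = 19.1, L = (26.01, 14.36). ∠NLS = 91.5° gives LS at -110.0° from the x-axis; with |LS| = 26.1, S = (17.09, -10.16). ∠LSM = 100.7° gives SM at 170.7° from the x-axis; with |SM| = 29.0, M = (-11.53, -5.475). ∠SMU = 71.0° gives MU at 61.70° from the x-axis; with |MU| = 29.1, U = (2.265, 20.15). Then |QU| = |U − Q| = 20.27.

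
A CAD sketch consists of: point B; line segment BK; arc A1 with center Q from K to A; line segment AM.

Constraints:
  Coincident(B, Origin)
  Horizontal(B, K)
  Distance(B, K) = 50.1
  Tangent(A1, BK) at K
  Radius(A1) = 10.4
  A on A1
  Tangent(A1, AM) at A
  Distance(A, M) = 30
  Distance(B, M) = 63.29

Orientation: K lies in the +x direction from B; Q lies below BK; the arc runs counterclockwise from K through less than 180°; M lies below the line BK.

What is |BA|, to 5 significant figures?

42.051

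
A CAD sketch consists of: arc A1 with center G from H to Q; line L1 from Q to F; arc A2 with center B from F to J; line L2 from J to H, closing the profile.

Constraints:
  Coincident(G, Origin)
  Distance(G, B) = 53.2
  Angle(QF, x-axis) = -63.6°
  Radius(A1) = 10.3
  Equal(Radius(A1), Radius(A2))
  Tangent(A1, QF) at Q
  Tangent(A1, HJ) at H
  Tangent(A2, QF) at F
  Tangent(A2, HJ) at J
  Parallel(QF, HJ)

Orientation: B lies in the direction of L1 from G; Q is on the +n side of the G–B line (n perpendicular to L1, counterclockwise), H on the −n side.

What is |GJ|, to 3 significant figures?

54.2

The slot axis is L1's direction at -63.6°, so u = (cos -63.6°, sin -63.6°) = (0.445, -0.896) and n = (−sin -63.6°, cos -63.6°) = (0.896, 0.445). G is at the origin and B lies 53.2 along u from G, so B = 53.2·u = (23.7, -47.7). Tangency of A1 to both parallel lines with radius 10.3 puts Q and H at G ± 10.3·n: Q = (9.23, 4.58), H = (-9.23, -4.58). Equal radii place F and J the same way about B: F = B + 10.3·n = (32.9, -43.1), J = B − 10.3·n = (14.4, -52.2). Then |GJ| = |J − G| = 54.2.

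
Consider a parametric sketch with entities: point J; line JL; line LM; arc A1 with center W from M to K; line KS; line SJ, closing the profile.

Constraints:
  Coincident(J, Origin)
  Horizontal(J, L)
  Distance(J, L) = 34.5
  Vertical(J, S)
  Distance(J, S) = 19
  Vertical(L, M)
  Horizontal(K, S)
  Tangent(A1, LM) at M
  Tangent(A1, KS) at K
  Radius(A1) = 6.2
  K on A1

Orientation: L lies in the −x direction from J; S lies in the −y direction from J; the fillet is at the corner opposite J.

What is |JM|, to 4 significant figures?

36.80

The virtual corner opposite J is at (-34.50, -19.00). Tangency of A1 to LM means the radius WM is perpendicular to LM and the tangent condition forces WK to be normal to KS, with radius 6.2, so the center W sits 6.2 in from both sides at W = (-28.30, -12.80). That places the tangent points at M = (-34.50, -12.80) on LM and K = (-28.30, -19.00) on KS. Then |JM| = |M − J| = 36.80.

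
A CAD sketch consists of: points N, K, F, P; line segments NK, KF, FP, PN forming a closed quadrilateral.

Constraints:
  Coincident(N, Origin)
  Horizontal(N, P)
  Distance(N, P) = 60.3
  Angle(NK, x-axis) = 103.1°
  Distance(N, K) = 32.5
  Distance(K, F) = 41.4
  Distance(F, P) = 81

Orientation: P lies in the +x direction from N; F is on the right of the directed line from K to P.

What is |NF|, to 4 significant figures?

21.73

N is at the origin; NP is horizontal with |NP| = 60.3 and P in +x, so P = (60.3, 0). NK runs at 103.1° with |NK| = 32.5, so K = (-7.366, 31.65). F is determined by |KF| = 41.4 and |FP| = 81.0 together: it lies at the intersection of circle(K, 41.4) and circle(P, 81.0). With |KP| = 74.70, the foot of the radical line on KP is 4.910 from K and the perpendicular offset is √(41.4² − 4.910²) = 41.11. Taking the right-of-KP solution: F = (-20.34, -7.661).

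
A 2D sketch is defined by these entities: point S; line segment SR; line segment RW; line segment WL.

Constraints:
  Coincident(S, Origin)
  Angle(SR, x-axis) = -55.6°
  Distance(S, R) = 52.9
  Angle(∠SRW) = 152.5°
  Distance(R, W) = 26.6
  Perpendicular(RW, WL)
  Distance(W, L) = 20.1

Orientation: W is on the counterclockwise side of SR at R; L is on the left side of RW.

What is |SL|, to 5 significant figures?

73.650

∠SRW = 152.5°, so RW runs at -55.6° + (180° − 152.5°) = -28.100° from the x-axis; with |RW| = 26.6, W = R + 26.6·(cos -28.100°, sin -28.100°) = (53.351, -56.177). RW is perpendicular to WL; with |WL| = 20.1 on the left of RW, L = W + 20.1·(0.47101, 0.88213) = (62.819, -38.447). Then |SL| = |L − S| = 73.650.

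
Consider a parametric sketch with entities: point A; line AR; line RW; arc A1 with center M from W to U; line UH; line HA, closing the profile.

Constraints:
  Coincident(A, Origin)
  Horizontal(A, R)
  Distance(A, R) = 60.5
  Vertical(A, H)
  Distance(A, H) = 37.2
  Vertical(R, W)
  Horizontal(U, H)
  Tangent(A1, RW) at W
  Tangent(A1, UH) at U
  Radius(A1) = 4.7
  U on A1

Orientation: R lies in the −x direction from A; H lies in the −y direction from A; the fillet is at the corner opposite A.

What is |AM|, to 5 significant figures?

64.575

A is at the origin; AR is horizontal with |AR| = 60.5 and R on the −x side, so R = (-60.500, 0.0000). AH is vertical with |AH| = 37.2 and H on the −y side, so H = (0.0000, -37.200). The virtual corner opposite A is at (-60.500, -37.200). Tangency of A1 to RW means the radius MW is perpendicular to RW and A1 meets UH tangentially, so MU is at right angles to UH, with radius 4.7, so the center M sits 4.7 in from both sides at M = (-55.800, -32.500). Then |AM| = |M − A| = 64.575.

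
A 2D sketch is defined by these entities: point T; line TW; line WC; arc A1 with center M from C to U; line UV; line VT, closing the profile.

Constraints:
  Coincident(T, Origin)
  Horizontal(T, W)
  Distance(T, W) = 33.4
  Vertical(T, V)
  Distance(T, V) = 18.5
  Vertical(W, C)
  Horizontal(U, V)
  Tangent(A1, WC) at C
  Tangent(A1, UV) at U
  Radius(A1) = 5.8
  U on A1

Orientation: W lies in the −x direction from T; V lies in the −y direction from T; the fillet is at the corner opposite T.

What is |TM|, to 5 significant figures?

30.382

T and V share the same x with |TV| = 18.5 and V on the −y side, so V = (0.0000, -18.500). The virtual corner opposite T is at (-33.400, -18.500). Tangency of A1 to WC means the radius MC is perpendicular to WC and since A1 is tangent to UV there, MU ⟂ UV, with radius 5.8, so the center M sits 5.8 in from both sides at M = (-27.600, -12.700). Then |TM| = |M − T| = 30.382.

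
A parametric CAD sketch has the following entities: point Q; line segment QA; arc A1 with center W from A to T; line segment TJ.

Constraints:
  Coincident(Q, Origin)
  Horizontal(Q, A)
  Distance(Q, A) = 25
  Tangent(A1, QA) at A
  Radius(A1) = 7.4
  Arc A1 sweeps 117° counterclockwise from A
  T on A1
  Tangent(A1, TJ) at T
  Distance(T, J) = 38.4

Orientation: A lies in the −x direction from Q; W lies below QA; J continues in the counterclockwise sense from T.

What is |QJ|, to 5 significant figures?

47.151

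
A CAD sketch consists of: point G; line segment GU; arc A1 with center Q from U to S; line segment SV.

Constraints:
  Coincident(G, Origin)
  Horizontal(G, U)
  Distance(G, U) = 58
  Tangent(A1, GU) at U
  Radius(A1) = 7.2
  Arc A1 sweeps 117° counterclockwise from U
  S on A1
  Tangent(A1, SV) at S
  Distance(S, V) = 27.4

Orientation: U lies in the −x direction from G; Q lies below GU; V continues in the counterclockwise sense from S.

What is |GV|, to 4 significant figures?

62.60

On A1, U sits at bearing 90° from Q; a 117° counterclockwise sweep puts S at bearing 207°, so S = Q + 7.2·(cos 207°, sin 207°) = (-64.42, -10.47). Tangency of A1 to SV means the radius QS is perpendicular to SV, so SV runs along (−sin 207°, cos 207°); with |SV| = 27.4, V = (-51.98, -34.88). Then |GV| = |V − G| = 62.60.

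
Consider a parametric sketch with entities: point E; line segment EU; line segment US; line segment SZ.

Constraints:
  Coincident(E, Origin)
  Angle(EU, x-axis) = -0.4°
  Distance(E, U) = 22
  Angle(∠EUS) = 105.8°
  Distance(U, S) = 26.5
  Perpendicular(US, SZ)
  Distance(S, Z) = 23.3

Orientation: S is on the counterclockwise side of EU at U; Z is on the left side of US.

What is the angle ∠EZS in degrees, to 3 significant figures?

86.2°

∠EUS = 105.8°, so US runs at -0.4° + (180° − 105.8°) = 73.8° from the x-axis; with |US| = 26.5, S = U + 26.5·(cos 73.8°, sin 73.8°) = (29.4, 25.3). US ⟂ SZ; with |SZ| = 23.3 on the left of US, Z = S + 23.3·(-0.960, 0.279) = (7.02, 31.8). Then cos ∠EZS = ZE·ZS / (|ZE||ZS|), giving 86.2°.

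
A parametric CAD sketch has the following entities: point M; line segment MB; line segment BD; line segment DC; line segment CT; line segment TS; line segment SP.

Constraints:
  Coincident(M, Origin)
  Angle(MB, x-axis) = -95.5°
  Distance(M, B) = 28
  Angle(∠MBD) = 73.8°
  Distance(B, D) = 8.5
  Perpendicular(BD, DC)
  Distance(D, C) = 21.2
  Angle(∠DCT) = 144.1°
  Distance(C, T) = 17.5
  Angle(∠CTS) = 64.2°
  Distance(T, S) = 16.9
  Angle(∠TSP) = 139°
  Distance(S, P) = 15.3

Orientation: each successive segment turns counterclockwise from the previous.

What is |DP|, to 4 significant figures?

15.92

∠CTS = 64.2° gives TS at -107.6° from the x-axis; with |TS| = 16.9, S = (-16.09, -9.546). ∠TSP = 139.0° gives SP at -66.60° from the x-axis; with |SP| = 15.3, P = (-10.02, -23.59). Then |DP| = |P − D| = 15.92.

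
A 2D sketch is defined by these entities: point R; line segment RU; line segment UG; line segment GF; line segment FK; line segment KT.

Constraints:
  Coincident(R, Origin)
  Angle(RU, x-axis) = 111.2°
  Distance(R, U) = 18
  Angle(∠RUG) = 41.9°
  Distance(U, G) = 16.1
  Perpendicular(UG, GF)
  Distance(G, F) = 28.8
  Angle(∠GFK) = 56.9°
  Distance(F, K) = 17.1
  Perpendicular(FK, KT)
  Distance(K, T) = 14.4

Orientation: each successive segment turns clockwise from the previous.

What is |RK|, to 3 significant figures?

13.8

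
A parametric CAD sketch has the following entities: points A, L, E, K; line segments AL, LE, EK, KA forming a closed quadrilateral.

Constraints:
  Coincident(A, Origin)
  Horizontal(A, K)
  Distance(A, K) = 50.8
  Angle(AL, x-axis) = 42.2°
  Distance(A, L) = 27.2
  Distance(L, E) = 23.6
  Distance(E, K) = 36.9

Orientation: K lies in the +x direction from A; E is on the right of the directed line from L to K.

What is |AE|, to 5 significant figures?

14.899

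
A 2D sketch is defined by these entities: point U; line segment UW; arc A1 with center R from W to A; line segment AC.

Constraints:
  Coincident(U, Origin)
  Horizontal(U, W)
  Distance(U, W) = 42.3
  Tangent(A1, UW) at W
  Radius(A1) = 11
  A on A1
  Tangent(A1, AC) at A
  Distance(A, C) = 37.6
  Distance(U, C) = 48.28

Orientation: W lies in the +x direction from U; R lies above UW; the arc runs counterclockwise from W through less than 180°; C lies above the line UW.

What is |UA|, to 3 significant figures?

53.1

Checks: U = (0.00, 0.00) ✓; ∠(RW, WU) = 90.00° ✓; |RW| = 11.00 ✓; |RA| = 11.00 ✓; ∠(RA, AC) = 90.00° ✓; |AC| = 37.60 ✓; |UC| = 48.28 ✓.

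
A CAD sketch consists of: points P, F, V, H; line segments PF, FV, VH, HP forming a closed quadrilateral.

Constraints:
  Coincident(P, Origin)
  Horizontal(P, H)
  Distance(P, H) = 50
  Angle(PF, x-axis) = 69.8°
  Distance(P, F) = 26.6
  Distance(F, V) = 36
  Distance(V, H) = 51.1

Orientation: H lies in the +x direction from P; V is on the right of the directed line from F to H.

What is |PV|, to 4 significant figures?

9.806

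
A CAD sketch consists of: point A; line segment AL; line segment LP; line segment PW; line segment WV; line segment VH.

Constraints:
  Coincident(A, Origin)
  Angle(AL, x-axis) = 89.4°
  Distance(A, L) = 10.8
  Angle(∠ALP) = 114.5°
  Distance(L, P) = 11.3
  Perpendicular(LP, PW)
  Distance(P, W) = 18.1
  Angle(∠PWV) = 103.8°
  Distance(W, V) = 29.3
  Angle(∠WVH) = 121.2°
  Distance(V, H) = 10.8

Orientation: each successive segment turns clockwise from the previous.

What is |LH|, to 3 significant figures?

30.3

∠PWV = 103.8° gives WV at -142° from the x-axis; with |WV| = 29.3, V = (-5.41, -19.1). ∠WVH = 121.2° gives VH at 159° from the x-axis; with |VH| = 10.8, H = (-15.5, -15.2). Then |LH| = |H − L| = 30.3.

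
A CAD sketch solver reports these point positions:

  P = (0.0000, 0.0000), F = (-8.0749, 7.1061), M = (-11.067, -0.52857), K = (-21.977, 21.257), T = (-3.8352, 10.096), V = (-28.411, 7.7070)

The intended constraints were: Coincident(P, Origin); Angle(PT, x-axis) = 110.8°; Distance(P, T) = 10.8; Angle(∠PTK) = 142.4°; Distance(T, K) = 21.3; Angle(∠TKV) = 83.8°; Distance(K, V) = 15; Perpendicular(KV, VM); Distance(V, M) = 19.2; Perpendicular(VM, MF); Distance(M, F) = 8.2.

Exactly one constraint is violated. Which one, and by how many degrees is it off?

Perpendicular(VM, MF) — off by 4.00°.

P = (0.00, 0.00) ✓; PT at 110.8° ✓; |PT| = 10.80 ✓; ∠PTK = 142.4° ✓; |TK| = 21.30 ✓; ∠TKV = 83.80° ✓; |KV| = 15.00 ✓; ∠(KV, VM) = 90.00° ✓; |VM| = 19.20 ✓; ∠(VM, MF) = 94.00° ✗; |MF| = 8.200 ✓.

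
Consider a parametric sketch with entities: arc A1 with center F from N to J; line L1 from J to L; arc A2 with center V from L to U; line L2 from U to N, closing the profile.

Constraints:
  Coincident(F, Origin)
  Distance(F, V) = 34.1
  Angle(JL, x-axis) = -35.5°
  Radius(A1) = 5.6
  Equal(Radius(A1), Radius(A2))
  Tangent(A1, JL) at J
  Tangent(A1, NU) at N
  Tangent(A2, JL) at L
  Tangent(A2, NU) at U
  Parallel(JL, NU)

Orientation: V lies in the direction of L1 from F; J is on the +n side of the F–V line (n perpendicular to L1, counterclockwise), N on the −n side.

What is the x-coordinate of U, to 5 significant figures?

24.509

The slot axis is L1's direction at -35.5°, so u = (cos -35.5°, sin -35.5°) = (0.81412, -0.58070) and n = (−sin -35.5°, cos -35.5°) = (0.58070, 0.81412). F is at the origin and V lies 34.1 along u from F, so V = 34.1·u = (27.761, -19.802). Tangency of A1 to both parallel lines with radius 5.6 puts J and N at F ± 5.6·n: J = (3.2519, 4.5590), N = (-3.2519, -4.5590). Equal radii place L and U the same way about V: L = V + 5.6·n = (31.013, -15.243), U = V − 5.6·n = (24.509, -24.361). So U.x = 24.509.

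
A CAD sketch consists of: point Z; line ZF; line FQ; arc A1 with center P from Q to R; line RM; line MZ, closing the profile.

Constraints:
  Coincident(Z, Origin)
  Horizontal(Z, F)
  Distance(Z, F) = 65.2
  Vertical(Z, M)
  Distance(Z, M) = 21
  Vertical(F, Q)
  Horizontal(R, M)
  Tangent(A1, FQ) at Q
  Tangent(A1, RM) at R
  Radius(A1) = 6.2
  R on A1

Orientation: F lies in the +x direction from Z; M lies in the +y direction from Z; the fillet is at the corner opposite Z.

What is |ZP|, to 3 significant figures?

60.8

Z is at the origin; Z and F share the same y with |ZF| = 65.2 and F on the +x side, so F = (65.2, 0.00). ZM is vertical with |ZM| = 21.0 and M on the +y side, so M = (0.00, 21.0). The virtual corner opposite Z is at (65.2, 21.0). Since A1 is tangent to FQ there, PQ ⟂ FQ and the tangent condition forces PR to be normal to RM, with radius 6.2, so the center P sits 6.2 in from both sides at P = (59.0, 14.8). Then |ZP| = |P − Z| = 60.8.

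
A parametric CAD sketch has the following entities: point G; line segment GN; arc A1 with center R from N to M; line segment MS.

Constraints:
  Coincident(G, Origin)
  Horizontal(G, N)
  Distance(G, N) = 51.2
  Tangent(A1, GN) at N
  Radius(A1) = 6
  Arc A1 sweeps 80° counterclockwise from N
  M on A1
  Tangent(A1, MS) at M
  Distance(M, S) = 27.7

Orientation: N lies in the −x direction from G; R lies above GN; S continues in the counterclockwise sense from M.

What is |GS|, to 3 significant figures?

51.7

G is at the origin; GN is horizontal with |GN| = 51.2 and N on the −x side, so N = (-51.2, 0.00). The tangent condition forces RN to be normal to GN, so R = N + (0, 6) = (-51.2, 6.00). On A1, N sits at bearing -90° from R; an 80° counterclockwise sweep puts M at bearing -10°, so M = R + 6.0·(cos -10°, sin -10°) = (-45.3, 4.96). Since A1 is tangent to MS there, RM ⟂ MS, so MS runs along (−sin -10°, cos -10°); with |MS| = 27.7, S = (-40.5, 32.2). Then |GS| = |S − G| = 51.7.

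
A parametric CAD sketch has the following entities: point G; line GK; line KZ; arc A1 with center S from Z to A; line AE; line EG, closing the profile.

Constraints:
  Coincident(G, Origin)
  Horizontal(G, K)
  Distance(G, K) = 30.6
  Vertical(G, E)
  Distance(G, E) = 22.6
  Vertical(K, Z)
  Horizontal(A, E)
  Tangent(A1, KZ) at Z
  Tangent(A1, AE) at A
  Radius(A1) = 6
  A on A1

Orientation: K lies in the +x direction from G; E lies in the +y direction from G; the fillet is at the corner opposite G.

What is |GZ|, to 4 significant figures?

34.81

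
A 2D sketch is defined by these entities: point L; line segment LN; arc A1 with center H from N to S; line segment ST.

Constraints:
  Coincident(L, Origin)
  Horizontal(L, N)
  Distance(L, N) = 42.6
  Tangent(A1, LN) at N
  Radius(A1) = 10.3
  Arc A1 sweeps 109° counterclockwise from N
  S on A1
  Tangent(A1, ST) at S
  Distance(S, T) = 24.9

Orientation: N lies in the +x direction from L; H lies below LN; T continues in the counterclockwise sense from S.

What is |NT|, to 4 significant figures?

37.23

On A1, N sits at bearing 90° from H; a 109° counterclockwise sweep puts S at bearing 199°, so S = H + 10.3·(cos 199°, sin 199°) = (32.86, -13.65). A1 meets ST tangentially, so HS is at right angles to ST, so ST runs along (−sin 199°, cos 199°); with |ST| = 24.9, T = (40.97, -37.20). Then |NT| = |T − N| = 37.23.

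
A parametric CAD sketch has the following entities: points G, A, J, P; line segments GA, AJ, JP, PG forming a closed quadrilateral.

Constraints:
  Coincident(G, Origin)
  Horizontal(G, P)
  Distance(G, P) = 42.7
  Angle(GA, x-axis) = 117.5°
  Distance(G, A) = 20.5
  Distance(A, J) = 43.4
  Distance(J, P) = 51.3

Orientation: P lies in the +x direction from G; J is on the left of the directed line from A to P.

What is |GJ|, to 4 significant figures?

52.45

Checks: |AJ| = 43.40 ✓; |JP| = 51.30 ✓.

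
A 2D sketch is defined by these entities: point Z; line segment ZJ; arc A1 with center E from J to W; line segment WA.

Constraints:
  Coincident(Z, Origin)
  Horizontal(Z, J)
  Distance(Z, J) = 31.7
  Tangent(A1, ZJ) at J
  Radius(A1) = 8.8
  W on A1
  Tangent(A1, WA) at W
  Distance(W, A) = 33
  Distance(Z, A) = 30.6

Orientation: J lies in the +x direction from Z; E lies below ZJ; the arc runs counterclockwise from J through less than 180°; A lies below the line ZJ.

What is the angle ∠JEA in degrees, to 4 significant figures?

128.8°

Z is at the origin; Z and J share the same y with |ZJ| = 31.7 and J on the +x side, so J = (31.70, 0.000). Since A1 is tangent to ZJ there, EJ ⟂ ZJ, so E = J + (0, -8.8) = (31.70, -8.800). Since EW ⟂ WA (tangency), |EA| = √(8.8² + 33.0²) = 34.15 regardless of where W sits on A1. So A lies on both circle(Z, 30.6) and circle(E, 34.15); the below-ZJ intersection is A = (5.065, -30.18). W is the foot of the tangent from A: W = (24.61, -3.588).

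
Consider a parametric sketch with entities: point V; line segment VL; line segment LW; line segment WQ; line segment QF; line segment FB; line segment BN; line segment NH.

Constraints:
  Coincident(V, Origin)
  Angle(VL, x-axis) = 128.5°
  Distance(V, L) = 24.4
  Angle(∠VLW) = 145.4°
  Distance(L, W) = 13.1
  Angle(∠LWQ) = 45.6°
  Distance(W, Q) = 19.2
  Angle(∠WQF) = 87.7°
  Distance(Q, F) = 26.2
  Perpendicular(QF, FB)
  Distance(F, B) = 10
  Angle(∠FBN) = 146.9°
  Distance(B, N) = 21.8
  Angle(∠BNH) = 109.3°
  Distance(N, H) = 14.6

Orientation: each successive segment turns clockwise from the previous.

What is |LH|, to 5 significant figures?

17.938

V is at the origin; VL runs at 128.5° with length 24.4, so L = (-15.189, 19.096). ∠VLW = 145.4° gives LW at 93.900° from the x-axis; with |LW| = 13.1, W = (-16.080, 32.165). ∠LWQ = 45.6° gives WQ at -40.500° from the x-axis; with |WQ| = 19.2, Q = (-1.4806, 19.696). ∠WQF = 87.7° gives QF at -132.80° from the x-axis; with |QF| = 26.2, F = (-19.282, 0.47218). The perpendicularity gives FB at right angles to QF, so FB runs at 137.20°; with |FB| = 10.0, B = (-26.619, 7.2666). ∠FBN = 146.9° gives BN at 104.10° from the x-axis; with |BN| = 21.8, N = (-31.930, 28.410). ∠BNH = 109.3° gives NH at 33.400° from the x-axis; with |NH| = 14.6, H = (-19.741, 36.447). Then |LH| = |H − L| = 17.938.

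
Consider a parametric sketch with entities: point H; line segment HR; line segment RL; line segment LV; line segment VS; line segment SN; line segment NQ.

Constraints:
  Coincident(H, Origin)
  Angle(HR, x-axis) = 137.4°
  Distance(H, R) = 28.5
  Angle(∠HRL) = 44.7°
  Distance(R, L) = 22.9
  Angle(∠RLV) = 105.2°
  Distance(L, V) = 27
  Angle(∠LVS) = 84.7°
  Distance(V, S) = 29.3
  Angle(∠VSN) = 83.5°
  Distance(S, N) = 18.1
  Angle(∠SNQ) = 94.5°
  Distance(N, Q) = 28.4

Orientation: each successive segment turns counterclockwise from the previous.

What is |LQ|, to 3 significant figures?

10.5

∠VSN = 83.5° gives SN at 179° from the x-axis; with |SN| = 18.1, N = (-7.97, 19.9). ∠SNQ = 94.5° gives NQ at -95.2° from the x-axis; with |NQ| = 28.4, Q = (-10.5, -8.42). Then |LQ| = |Q − L| = 10.5.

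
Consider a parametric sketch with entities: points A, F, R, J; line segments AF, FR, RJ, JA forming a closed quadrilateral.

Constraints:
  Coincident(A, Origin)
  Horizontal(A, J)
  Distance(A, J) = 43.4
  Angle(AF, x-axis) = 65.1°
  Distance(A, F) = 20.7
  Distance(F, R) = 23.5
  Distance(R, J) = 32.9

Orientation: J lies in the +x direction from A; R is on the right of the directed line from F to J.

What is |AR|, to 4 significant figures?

11.78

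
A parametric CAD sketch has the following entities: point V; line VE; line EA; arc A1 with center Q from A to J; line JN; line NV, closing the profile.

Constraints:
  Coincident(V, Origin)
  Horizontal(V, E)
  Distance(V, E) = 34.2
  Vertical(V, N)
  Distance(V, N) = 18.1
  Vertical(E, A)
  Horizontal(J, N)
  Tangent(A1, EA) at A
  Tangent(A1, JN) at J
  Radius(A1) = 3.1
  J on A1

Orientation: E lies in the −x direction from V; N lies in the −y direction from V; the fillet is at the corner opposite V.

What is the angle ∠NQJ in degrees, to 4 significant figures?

84.31°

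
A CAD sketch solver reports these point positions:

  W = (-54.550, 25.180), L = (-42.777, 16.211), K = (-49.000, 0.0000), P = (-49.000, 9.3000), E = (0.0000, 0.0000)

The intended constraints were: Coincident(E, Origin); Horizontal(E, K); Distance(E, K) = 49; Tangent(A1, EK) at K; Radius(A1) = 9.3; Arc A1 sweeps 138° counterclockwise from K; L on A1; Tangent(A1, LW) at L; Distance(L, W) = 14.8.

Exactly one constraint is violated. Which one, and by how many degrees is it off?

Tangent(A1, LW) at L — off by 4.70°.

E = (0.00, 0.00) ✓; E.y = 0.00, K.y = 0.00 ✓; |EK| = 49.00 ✓; ∠(PK, KE) = 90.00° ✓; |PK| = 9.300 ✓; bearing(P→L) − bearing(P→K) = 138.0° ✓; |PL| = 9.300 ✓; ∠(PL, LW) = 85.30° ✗; |LW| = 14.80 ✓.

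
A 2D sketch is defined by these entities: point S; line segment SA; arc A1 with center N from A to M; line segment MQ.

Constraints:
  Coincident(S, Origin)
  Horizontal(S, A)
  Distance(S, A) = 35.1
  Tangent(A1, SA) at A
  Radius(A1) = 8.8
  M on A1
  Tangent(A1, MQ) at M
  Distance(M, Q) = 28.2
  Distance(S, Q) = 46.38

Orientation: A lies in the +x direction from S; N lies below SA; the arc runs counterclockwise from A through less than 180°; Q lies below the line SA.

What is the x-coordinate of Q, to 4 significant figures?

27.50

Checks: |NM| = 8.800 ✓; ∠(NM, MQ) = 90.00° ✓; |MQ| = 28.20 ✓; |SQ| = 46.38 ✓.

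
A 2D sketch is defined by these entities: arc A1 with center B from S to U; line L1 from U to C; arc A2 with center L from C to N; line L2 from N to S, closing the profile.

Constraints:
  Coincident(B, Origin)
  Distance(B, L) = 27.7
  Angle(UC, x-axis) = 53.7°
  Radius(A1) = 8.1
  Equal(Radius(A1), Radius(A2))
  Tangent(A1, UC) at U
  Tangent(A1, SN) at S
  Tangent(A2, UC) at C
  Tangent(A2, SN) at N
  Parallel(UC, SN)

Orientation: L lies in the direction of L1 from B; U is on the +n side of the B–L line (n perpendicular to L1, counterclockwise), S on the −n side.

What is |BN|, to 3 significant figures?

28.9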